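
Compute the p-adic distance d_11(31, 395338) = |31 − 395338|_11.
d_11(31, 395338) = 1/14641

Step 1 — x − y = 31 − 395338 = -395307. Step 2 — v_11(-395307) = 4 (factor: -395307 = −(11^4 · 27); the sign does not affect v_p). Step 3 — |x − y|_11 = 11^{-4} = 1/14641.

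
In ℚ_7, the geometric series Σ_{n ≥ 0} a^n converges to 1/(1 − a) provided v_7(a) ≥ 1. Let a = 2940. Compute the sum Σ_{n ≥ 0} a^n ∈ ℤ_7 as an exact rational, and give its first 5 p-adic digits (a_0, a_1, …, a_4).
Σ a^n = 1/(1 − a) = -1/2939;  first 5 digits = (1, 0, 4, 1, 3)

v_7(a) = 2 ≥ 1, so the series converges in ℤ_7 to 1/(1 − a) = 1/(1 − 2940) = -1/2939. Expand this rational in ℤ_7: compute digits iteratively via d_i = x_i mod 7, x_{i+1} = (x_i − d_i)/7. The first 5 digits are (1, 0, 4, 1, 3).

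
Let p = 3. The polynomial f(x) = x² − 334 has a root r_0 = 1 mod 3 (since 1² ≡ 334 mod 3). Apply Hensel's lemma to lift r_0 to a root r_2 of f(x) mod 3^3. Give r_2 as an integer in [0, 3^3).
r_2 = 19 (mod 27)

Hensel's recurrence: r_{i+1} = r_i − f(r_i)·(f′(r_i))^{-1} mod 3^{i+2}, with f′(x) = 2x. Iterate:
  r_0 = 1 (mod 3)
  r_1 = 1 (mod 9)
  r_2 = 19 (mod 27)
Final: r_2 = 19, and one checks f(r_2) ≡ 0 mod 3^3.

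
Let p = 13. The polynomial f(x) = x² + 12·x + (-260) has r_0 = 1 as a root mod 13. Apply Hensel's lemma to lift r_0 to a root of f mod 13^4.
r_3 = 21711 (mod 28561)

Hensel: r_{i+1} = r_i − f(r_i)·(f′(r_i))^{-1} mod 13^{i+2}, f′(x) = 2x + 12. Iterate:
  r_0 = 1 (mod 13)
  r_1 = 79 (mod 169)
  r_2 = 1938 (mod 2197)
  r_3 = 21711 (mod 28561)
Final: r = 21711 satisfies f(r) ≡ 0 mod 13^4.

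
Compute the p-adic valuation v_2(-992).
v_2(-992) = 5

v_2(n) is the largest exponent k such that 2^k divides n. Factor out: -992 = -2^5 · 31. (Sign doesn't affect v_p.) So v_2(-992) = 5.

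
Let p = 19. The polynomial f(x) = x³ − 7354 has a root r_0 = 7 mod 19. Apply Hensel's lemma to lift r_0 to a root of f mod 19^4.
r_3 = 12756 (mod 130321)

Hensel: r_{i+1} = r_i − f(r_i)/f′(r_i) mod 19^{i+2}, where f′(x) = 3x². Iterate:
  r_0 = 7 (mod 19)
  r_1 = 121 (mod 361)
  r_2 = 5897 (mod 6859)
  r_3 = 12756 (mod 130321)
Final: r = 12756 with f(r) ≡ 0 mod 19^4.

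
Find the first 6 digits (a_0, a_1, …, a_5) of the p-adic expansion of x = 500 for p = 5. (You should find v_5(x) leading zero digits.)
(a_0, …, a_5) = (0, 0, 0, 4, 0, 0)

v_5(500) = 3, so a_0 = ... = a_2 = 0. Factor out: x = 5^3 · u with u = 4 a unit in ℤ_5. Expand u iteratively via a_{v+i} = u_i mod 5, u_{i+1} = (u_i − a_{v+i})/5:
  u_0 = 4;  a_3 = 4;  u_1 = (u_0 − 4)/5 = 0
  u_1 = 0;  a_4 = 0;  u_2 = (u_1 − 0)/5 = 0
  u_2 = 0;  a_5 = 0;  u_3 = (u_2 − 0)/5 = 0
Digits: (0, 0, 0, 4, 0, 0).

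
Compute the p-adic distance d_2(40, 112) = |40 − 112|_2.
d_2(40, 112) = 1/8

Step 1 — x − y = 40 − 112 = -72. Step 2 — v_2(-72) = 3 (factor: -72 = −(2^3 · 9); the sign does not affect v_p). Step 3 — |x − y|_2 = 2^{-3} = 1/8.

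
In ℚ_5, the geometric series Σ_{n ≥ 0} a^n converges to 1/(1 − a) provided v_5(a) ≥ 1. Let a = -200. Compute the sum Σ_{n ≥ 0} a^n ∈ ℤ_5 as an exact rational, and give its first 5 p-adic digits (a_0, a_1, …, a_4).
Σ a^n = 1/(1 − a) = 1/201;  first 5 digits = (1, 0, 2, 3, 3)

v_5(a) = 2 ≥ 1, so the series converges in ℤ_5 to 1/(1 − a) = 1/(1 − (-200)) = 1/201. Expand this rational in ℤ_5: compute digits iteratively via d_i = x_i mod 5, x_{i+1} = (x_i − d_i)/5. The first 5 digits are (1, 0, 2, 3, 3).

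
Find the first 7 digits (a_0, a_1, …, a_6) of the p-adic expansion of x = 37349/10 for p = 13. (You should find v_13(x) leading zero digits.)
(a_0, …, a_6) = (0, 0, 0, 3, 9, 11, 3)

v_13(37349/10) = 3, so a_0 = ... = a_2 = 0. Factor out: x = 13^3 · u with u = 17/10 a unit in ℤ_13. Expand u iteratively via a_{v+i} = u_i mod 13, u_{i+1} = (u_i − a_{v+i})/13:
  u_0 = 17/10;  a_3 = 3;  u_1 = (u_0 − 3)/13 = -1/10
  u_1 = -1/10;  a_4 = 9;  u_2 = (u_1 − 9)/13 = -7/10
  u_2 = -7/10;  a_5 = 11;  u_3 = (u_2 − 11)/13 = -9/10
  u_3 = -9/10;  a_6 = 3;  u_4 = (u_3 − 3)/13 = -3/10
Digits: (0, 0, 0, 3, 9, 11, 3).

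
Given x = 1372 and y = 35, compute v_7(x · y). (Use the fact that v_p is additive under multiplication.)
v_7(48020) = 4

v_p(x) = 3 (factor: 1372 = 7^3 · 4); v_p(y) = 1 (factor: 35 = 7^1 · 5). Additivity: v_p(xy) = v_p(x) + v_p(y) = 3 + 1 = 4. (Direct check: xy = 48020 = 7^4 · (20).)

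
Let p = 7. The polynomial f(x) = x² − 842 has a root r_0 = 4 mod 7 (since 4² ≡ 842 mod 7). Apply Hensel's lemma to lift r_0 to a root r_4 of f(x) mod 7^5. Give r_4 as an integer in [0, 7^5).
r_4 = 9062 (mod 16807)

Hensel's recurrence: r_{i+1} = r_i − f(r_i)·(f′(r_i))^{-1} mod 7^{i+2}, with f′(x) = 2x. Iterate:
  r_0 = 4 (mod 7)
  r_1 = 46 (mod 49)
  r_2 = 144 (mod 343)
  r_3 = 1859 (mod 2401)
  r_4 = 9062 (mod 16807)
Final: r_4 = 9062, and one checks f(r_4) ≡ 0 mod 7^5.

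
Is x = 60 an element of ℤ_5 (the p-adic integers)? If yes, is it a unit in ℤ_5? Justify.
x ∈ ℤ_5 but not a unit; v_5(x) = 1 > 0

ℤ_5 = {x ∈ ℚ_5 : v_5(x) ≥ 0} and ℤ_5^× = {x ∈ ℤ_5 : v_5(x) = 0}. Here v_5(60) = v_5(num) − v_5(den) = 1; compare against these criteria.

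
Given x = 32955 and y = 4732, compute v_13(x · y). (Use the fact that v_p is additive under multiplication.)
v_13(155943060) = 5

v_p(x) = 3 (factor: 32955 = 13^3 · 15); v_p(y) = 2 (factor: 4732 = 13^2 · 28). Additivity: v_p(xy) = v_p(x) + v_p(y) = 3 + 2 = 5. (Direct check: xy = 155943060 = 13^5 · (420).)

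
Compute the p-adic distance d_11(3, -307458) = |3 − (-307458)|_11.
d_11(3, -307458) = 1/14641

Step 1 — x − y = 3 − (-307458) = 307461. Step 2 — v_11(307461) = 4 (factor: 307461 = (11^4 · 21); the sign does not affect v_p). Step 3 — |x − y|_11 = 11^{-4} = 1/14641.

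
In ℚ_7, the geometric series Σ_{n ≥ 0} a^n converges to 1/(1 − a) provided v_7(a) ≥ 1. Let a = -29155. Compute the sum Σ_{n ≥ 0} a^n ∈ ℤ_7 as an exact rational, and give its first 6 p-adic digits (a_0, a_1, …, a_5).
Σ a^n = 1/(1 − a) = 1/29156;  first 6 digits = (1, 0, 0, 6, 1, 5)

v_7(a) = 3 ≥ 1, so the series converges in ℤ_7 to 1/(1 − a) = 1/(1 − (-29155)) = 1/29156. Expand this rational in ℤ_7: compute digits iteratively via d_i = x_i mod 7, x_{i+1} = (x_i − d_i)/7. The first 6 digits are (1, 0, 0, 6, 1, 5).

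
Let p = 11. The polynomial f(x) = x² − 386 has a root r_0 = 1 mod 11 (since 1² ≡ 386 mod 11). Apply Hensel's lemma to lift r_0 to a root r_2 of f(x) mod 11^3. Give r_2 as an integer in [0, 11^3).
r_2 = 133 (mod 1331)

Hensel's recurrence: r_{i+1} = r_i − f(r_i)·(f′(r_i))^{-1} mod 11^{i+2}, with f′(x) = 2x. Iterate:
  r_0 = 1 (mod 11)
  r_1 = 12 (mod 121)
  r_2 = 133 (mod 1331)
Final: r_2 = 133, and one checks f(r_2) ≡ 0 mod 11^3.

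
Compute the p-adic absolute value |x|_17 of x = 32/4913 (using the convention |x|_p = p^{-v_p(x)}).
|32/4913|_17 = 4913

Step 1 — compute v_17(x) by factoring powers of 17 out of the numerator and denominator: v_17(32/4913) = -3. Step 2 — apply |x|_p = p^{-v_p(x)} = 17^{3} = 4913.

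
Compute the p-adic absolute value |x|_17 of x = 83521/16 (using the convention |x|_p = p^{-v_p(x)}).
|83521/16|_17 = 1/83521

Step 1 — compute v_17(x) by factoring powers of 17 out of the numerator and denominator: v_17(83521/16) = 4. Step 2 — apply |x|_p = p^{-v_p(x)} = 17^{-4} = 1/83521.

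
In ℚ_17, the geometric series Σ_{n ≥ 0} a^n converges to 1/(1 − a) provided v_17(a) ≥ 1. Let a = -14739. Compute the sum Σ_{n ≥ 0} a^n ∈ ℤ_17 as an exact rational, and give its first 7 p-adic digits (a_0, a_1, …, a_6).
Σ a^n = 1/(1 − a) = 1/14740;  first 7 digits = (1, 0, 0, 14, 16, 16, 8)

v_17(a) = 3 ≥ 1, so the series converges in ℤ_17 to 1/(1 − a) = 1/(1 − (-14739)) = 1/14740. Expand this rational in ℤ_17: compute digits iteratively via d_i = x_i mod 17, x_{i+1} = (x_i − d_i)/17. The first 7 digits are (1, 0, 0, 14, 16, 16, 8).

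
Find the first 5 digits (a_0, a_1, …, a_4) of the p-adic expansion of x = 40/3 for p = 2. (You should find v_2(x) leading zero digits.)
(a_0, …, a_4) = (0, 0, 0, 1, 1)

v_2(40/3) = 3, so a_0 = ... = a_2 = 0. Factor out: x = 2^3 · u with u = 5/3 a unit in ℤ_2. Expand u iteratively via a_{v+i} = u_i mod 2, u_{i+1} = (u_i − a_{v+i})/2:
  u_0 = 5/3;  a_3 = 1;  u_1 = (u_0 − 1)/2 = 1/3
  u_1 = 1/3;  a_4 = 1;  u_2 = (u_1 − 1)/2 = -1/3
Digits: (0, 0, 0, 1, 1).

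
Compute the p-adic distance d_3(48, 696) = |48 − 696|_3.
d_3(48, 696) = 1/81

Step 1 — x − y = 48 − 696 = -648. Step 2 — v_3(-648) = 4 (factor: -648 = −(3^4 · 8); the sign does not affect v_p). Step 3 — |x − y|_3 = 3^{-4} = 1/81.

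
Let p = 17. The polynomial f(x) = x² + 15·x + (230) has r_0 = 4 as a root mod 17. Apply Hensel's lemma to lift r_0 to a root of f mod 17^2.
r_1 = 242 (mod 289)

Hensel: r_{i+1} = r_i − f(r_i)·(f′(r_i))^{-1} mod 17^{i+2}, f′(x) = 2x + 15. Iterate:
  r_0 = 4 (mod 17)
  r_1 = 242 (mod 289)
Final: r = 242 satisfies f(r) ≡ 0 mod 17^2.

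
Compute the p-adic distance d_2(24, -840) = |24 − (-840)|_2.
d_2(24, -840) = 1/32

Step 1 — x − y = 24 − (-840) = 864. Step 2 — v_2(864) = 5 (factor: 864 = (2^5 · 27); the sign does not affect v_p). Step 3 — |x − y|_2 = 2^{-5} = 1/32.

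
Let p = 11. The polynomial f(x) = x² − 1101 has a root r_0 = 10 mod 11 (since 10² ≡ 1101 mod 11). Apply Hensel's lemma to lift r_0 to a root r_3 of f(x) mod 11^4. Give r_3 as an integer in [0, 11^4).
r_3 = 6951 (mod 14641)

Hensel's recurrence: r_{i+1} = r_i − f(r_i)·(f′(r_i))^{-1} mod 11^{i+2}, with f′(x) = 2x. Iterate:
  r_0 = 10 (mod 11)
  r_1 = 54 (mod 121)
  r_2 = 296 (mod 1331)
  r_3 = 6951 (mod 14641)
Final: r_3 = 6951, and one checks f(r_3) ≡ 0 mod 11^4.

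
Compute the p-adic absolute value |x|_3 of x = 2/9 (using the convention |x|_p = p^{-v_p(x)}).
|2/9|_3 = 9

Step 1 — compute v_3(x) by factoring powers of 3 out of the numerator and denominator: v_3(2/9) = -2. Step 2 — apply |x|_p = p^{-v_p(x)} = 3^{2} = 9.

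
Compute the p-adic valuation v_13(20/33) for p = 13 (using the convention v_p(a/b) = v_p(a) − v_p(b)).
v_13(20/33) = 0

Factor powers of 13 from the numerator and denominator of the reduced fraction: 20 = 13^0 · 20 and 33 = 13^0 · 33. Apply v_p(a/b) = v_p(a) − v_p(b): v_13(20/33) = 0 − 0 = 0.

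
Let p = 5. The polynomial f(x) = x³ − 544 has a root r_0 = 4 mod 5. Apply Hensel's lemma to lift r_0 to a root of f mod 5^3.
r_2 = 114 (mod 125)

Hensel: r_{i+1} = r_i − f(r_i)/f′(r_i) mod 5^{i+2}, where f′(x) = 3x². Iterate:
  r_0 = 4 (mod 5)
  r_1 = 14 (mod 25)
  r_2 = 114 (mod 125)
Final: r = 114 with f(r) ≡ 0 mod 5^3.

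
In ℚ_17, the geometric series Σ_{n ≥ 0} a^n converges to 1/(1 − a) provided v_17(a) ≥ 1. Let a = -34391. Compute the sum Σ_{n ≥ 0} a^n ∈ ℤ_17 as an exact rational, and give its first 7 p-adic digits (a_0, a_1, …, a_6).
Σ a^n = 1/(1 − a) = 1/34392;  first 7 digits = (1, 0, 0, 10, 16, 16, 14)

v_17(a) = 3 ≥ 1, so the series converges in ℤ_17 to 1/(1 − a) = 1/(1 − (-34391)) = 1/34392. Expand this rational in ℤ_17: compute digits iteratively via d_i = x_i mod 17, x_{i+1} = (x_i − d_i)/17. The first 7 digits are (1, 0, 0, 10, 16, 16, 14).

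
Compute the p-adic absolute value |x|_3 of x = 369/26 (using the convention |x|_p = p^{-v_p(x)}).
|369/26|_3 = 1/9

Step 1 — compute v_3(x) by factoring powers of 3 out of the numerator and denominator: v_3(369/26) = 2. Step 2 — apply |x|_p = p^{-v_p(x)} = 3^{-2} = 1/9.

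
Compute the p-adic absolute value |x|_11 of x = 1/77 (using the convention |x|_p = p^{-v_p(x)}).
|1/77|_11 = 11

Step 1 — compute v_11(x) by factoring powers of 11 out of the numerator and denominator: v_11(1/77) = -1. Step 2 — apply |x|_p = p^{-v_p(x)} = 11^{1} = 11.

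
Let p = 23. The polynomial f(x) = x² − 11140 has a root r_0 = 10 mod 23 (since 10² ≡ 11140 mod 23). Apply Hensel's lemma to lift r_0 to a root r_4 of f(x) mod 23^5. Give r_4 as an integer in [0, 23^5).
r_4 = 3557558 (mod 6436343)

Hensel's recurrence: r_{i+1} = r_i − f(r_i)·(f′(r_i))^{-1} mod 23^{i+2}, with f′(x) = 2x. Iterate:
  r_0 = 10 (mod 23)
  r_1 = 33 (mod 529)
  r_2 = 4794 (mod 12167)
  r_3 = 199466 (mod 279841)
  r_4 = 3557558 (mod 6436343)
Final: r_4 = 3557558, and one checks f(r_4) ≡ 0 mod 23^5.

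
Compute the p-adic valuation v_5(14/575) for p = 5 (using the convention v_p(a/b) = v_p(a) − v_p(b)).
v_5(14/575) = -2

Factor powers of 5 from the numerator and denominator of the reduced fraction: 14 = 5^0 · 14 and 575 = 5^2 · 23. Apply v_p(a/b) = v_p(a) − v_p(b): v_5(14/575) = 0 − 2 = -2.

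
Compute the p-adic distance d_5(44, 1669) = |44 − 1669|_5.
d_5(44, 1669) = 1/125

Step 1 — x − y = 44 − 1669 = -1625. Step 2 — v_5(-1625) = 3 (factor: -1625 = −(5^3 · 13); the sign does not affect v_p). Step 3 — |x − y|_5 = 5^{-3} = 1/125.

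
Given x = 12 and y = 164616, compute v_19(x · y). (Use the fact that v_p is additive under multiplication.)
v_19(1975392) = 3

v_p(x) = 0 (factor: 12 = 19^0 · 12); v_p(y) = 3 (factor: 164616 = 19^3 · 24). Additivity: v_p(xy) = v_p(x) + v_p(y) = 0 + 3 = 3. (Direct check: xy = 1975392 = 19^3 · (288).)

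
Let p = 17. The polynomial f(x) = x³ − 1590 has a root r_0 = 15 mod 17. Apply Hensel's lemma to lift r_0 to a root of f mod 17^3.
r_2 = 2106 (mod 4913)

Hensel: r_{i+1} = r_i − f(r_i)/f′(r_i) mod 17^{i+2}, where f′(x) = 3x². Iterate:
  r_0 = 15 (mod 17)
  r_1 = 83 (mod 289)
  r_2 = 2106 (mod 4913)
Final: r = 2106 with f(r) ≡ 0 mod 17^3.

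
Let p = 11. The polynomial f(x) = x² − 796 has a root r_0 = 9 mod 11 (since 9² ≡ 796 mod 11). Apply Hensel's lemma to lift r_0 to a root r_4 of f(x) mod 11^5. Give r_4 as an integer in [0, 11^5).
r_4 = 137377 (mod 161051)

Hensel's recurrence: r_{i+1} = r_i − f(r_i)·(f′(r_i))^{-1} mod 11^{i+2}, with f′(x) = 2x. Iterate:
  r_0 = 9 (mod 11)
  r_1 = 42 (mod 121)
  r_2 = 284 (mod 1331)
  r_3 = 5608 (mod 14641)
  r_4 = 137377 (mod 161051)
Final: r_4 = 137377, and one checks f(r_4) ≡ 0 mod 11^5.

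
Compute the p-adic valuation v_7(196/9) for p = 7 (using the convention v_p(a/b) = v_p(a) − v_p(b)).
v_7(196/9) = 2

Factor powers of 7 from the numerator and denominator of the reduced fraction: 196 = 7^2 · 4 and 9 = 7^0 · 9. Apply v_p(a/b) = v_p(a) − v_p(b): v_7(196/9) = 2 − 0 = 2.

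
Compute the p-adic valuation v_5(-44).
v_5(-44) = 0

v_5(n) is the largest exponent k such that 5^k divides n. Factor out: -44 = -5^0 · 44. (Sign doesn't affect v_p.) So v_5(-44) = 0.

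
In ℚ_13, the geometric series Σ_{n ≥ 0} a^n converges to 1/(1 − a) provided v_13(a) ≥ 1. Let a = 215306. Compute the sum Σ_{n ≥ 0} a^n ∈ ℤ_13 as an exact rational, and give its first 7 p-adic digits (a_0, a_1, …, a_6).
Σ a^n = 1/(1 − a) = -1/215305;  first 7 digits = (1, 0, 0, 7, 7, 0, 10)

v_13(a) = 3 ≥ 1, so the series converges in ℤ_13 to 1/(1 − a) = 1/(1 − 215306) = -1/215305. Expand this rational in ℤ_13: compute digits iteratively via d_i = x_i mod 13, x_{i+1} = (x_i − d_i)/13. The first 7 digits are (1, 0, 0, 7, 7, 0, 10).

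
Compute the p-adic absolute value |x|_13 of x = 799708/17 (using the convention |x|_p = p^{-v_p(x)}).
|799708/17|_13 = 1/28561

Step 1 — compute v_13(x) by factoring powers of 13 out of the numerator and denominator: v_13(799708/17) = 4. Step 2 — apply |x|_p = p^{-v_p(x)} = 13^{-4} = 1/28561.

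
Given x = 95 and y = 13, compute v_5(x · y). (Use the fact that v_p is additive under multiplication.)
v_5(1235) = 1

v_p(x) = 1 (factor: 95 = 5^1 · 19); v_p(y) = 0 (factor: 13 = 5^0 · 13). Additivity: v_p(xy) = v_p(x) + v_p(y) = 1 + 0 = 1. (Direct check: xy = 1235 = 5^1 · (247).)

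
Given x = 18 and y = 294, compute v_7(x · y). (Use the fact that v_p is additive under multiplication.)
v_7(5292) = 2

v_p(x) = 0 (factor: 18 = 7^0 · 18); v_p(y) = 2 (factor: 294 = 7^2 · 6). Additivity: v_p(xy) = v_p(x) + v_p(y) = 0 + 2 = 2. (Direct check: xy = 5292 = 7^2 · (108).)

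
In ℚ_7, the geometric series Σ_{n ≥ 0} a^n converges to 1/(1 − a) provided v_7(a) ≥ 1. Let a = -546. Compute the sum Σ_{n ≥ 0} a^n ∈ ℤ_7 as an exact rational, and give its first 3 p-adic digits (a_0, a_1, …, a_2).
Σ a^n = 1/(1 − a) = 1/547;  first 3 digits = (1, 6, 3)

v_7(a) = 1 ≥ 1, so the series converges in ℤ_7 to 1/(1 − a) = 1/(1 − (-546)) = 1/547. Expand this rational in ℤ_7: compute digits iteratively via d_i = x_i mod 7, x_{i+1} = (x_i − d_i)/7. The first 3 digits are (1, 6, 3).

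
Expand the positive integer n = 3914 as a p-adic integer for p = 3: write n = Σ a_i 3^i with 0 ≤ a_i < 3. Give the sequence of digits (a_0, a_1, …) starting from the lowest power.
(a_0, a_1, …) = (2, 2, 2, 0, 0, 1, 2, 1)

Repeated division by 3 gives the digits low-to-high: 3914 = 2 + 2·3^1 + 2·3^2 + 1·3^5 + 2·3^6 + 1·3^7. Digit sequence: (2, 2, 2, 0, 0, 1, 2, 1).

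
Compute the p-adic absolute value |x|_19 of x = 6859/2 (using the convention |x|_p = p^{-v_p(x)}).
|6859/2|_19 = 1/6859

Step 1 — compute v_19(x) by factoring powers of 19 out of the numerator and denominator: v_19(6859/2) = 3. Step 2 — apply |x|_p = p^{-v_p(x)} = 19^{-3} = 1/6859.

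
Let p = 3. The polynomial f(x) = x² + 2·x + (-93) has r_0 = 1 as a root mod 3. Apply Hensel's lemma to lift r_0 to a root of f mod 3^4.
r_3 = 64 (mod 81)

Hensel: r_{i+1} = r_i − f(r_i)·(f′(r_i))^{-1} mod 3^{i+2}, f′(x) = 2x + 2. Iterate:
  r_0 = 1 (mod 3)
  r_1 = 1 (mod 9)
  r_2 = 10 (mod 27)
  r_3 = 64 (mod 81)
Final: r = 64 satisfies f(r) ≡ 0 mod 3^4.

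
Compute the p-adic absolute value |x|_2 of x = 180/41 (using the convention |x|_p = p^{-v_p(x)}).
|180/41|_2 = 1/4

Step 1 — compute v_2(x) by factoring powers of 2 out of the numerator and denominator: v_2(180/41) = 2. Step 2 — apply |x|_p = p^{-v_p(x)} = 2^{-2} = 1/4.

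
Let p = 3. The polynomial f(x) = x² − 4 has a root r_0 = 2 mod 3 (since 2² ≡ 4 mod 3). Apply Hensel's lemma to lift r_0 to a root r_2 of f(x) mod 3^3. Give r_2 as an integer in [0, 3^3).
r_2 = 2 (mod 27)

Hensel's recurrence: r_{i+1} = r_i − f(r_i)·(f′(r_i))^{-1} mod 3^{i+2}, with f′(x) = 2x. Iterate:
  r_0 = 2 (mod 3)
  r_1 = 2 (mod 9)
  r_2 = 2 (mod 27)
Final: r_2 = 2, and one checks f(r_2) ≡ 0 mod 3^3.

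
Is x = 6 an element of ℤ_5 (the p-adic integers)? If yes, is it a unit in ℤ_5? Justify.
x ∈ ℤ_5^× (unit); v_5(x) = 0

ℤ_5 = {x ∈ ℚ_5 : v_5(x) ≥ 0} and ℤ_5^× = {x ∈ ℤ_5 : v_5(x) = 0}. Here v_5(6) = v_5(num) − v_5(den) = 0; compare against these criteria.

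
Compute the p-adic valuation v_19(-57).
v_19(-57) = 1

v_19(n) is the largest exponent k such that 19^k divides n. Factor out: -57 = -19^1 · 3. (Sign doesn't affect v_p.) So v_19(-57) = 1.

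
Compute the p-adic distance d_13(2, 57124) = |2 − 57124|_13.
d_13(2, 57124) = 1/28561

Step 1 — x − y = 2 − 57124 = -57122. Step 2 — v_13(-57122) = 4 (factor: -57122 = −(13^4 · 2); the sign does not affect v_p). Step 3 — |x − y|_13 = 13^{-4} = 1/28561.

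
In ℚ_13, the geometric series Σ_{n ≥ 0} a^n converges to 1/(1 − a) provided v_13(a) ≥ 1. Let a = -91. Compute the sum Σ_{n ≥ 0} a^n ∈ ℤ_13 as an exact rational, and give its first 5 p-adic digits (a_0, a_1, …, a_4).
Σ a^n = 1/(1 − a) = 1/92;  first 5 digits = (1, 6, 9, 11, 8)

v_13(a) = 1 ≥ 1, so the series converges in ℤ_13 to 1/(1 − a) = 1/(1 − (-91)) = 1/92. Expand this rational in ℤ_13: compute digits iteratively via d_i = x_i mod 13, x_{i+1} = (x_i − d_i)/13. The first 5 digits are (1, 6, 9, 11, 8).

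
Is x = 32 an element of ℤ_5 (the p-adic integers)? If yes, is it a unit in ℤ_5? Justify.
x ∈ ℤ_5^× (unit); v_5(x) = 0

ℤ_5 = {x ∈ ℚ_5 : v_5(x) ≥ 0} and ℤ_5^× = {x ∈ ℤ_5 : v_5(x) = 0}. Here v_5(32) = v_5(num) − v_5(den) = 0; compare against these criteria.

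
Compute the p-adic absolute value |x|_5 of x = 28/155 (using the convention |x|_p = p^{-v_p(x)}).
|28/155|_5 = 5

Step 1 — compute v_5(x) by factoring powers of 5 out of the numerator and denominator: v_5(28/155) = -1. Step 2 — apply |x|_p = p^{-v_p(x)} = 5^{1} = 5.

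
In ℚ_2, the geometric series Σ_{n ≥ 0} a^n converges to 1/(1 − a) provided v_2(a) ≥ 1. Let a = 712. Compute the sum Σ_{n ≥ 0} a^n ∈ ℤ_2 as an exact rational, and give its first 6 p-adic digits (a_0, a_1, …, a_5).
Σ a^n = 1/(1 − a) = -1/711;  first 6 digits = (1, 0, 0, 1, 0, 0)

v_2(a) = 3 ≥ 1, so the series converges in ℤ_2 to 1/(1 − a) = 1/(1 − 712) = -1/711. Expand this rational in ℤ_2: compute digits iteratively via d_i = x_i mod 2, x_{i+1} = (x_i − d_i)/2. The first 6 digits are (1, 0, 0, 1, 0, 0).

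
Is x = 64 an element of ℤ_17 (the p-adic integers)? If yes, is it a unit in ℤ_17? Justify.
x ∈ ℤ_17^× (unit); v_17(x) = 0

ℤ_17 = {x ∈ ℚ_17 : v_17(x) ≥ 0} and ℤ_17^× = {x ∈ ℤ_17 : v_17(x) = 0}. Here v_17(64) = v_17(num) − v_17(den) = 0; compare against these criteria.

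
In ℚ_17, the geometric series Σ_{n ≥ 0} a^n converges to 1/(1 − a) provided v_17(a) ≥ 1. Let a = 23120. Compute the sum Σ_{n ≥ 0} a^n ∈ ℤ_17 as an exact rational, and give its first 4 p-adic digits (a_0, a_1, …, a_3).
Σ a^n = 1/(1 − a) = -1/23119;  first 4 digits = (1, 0, 12, 4)

v_17(a) = 2 ≥ 1, so the series converges in ℤ_17 to 1/(1 − a) = 1/(1 − 23120) = -1/23119. Expand this rational in ℤ_17: compute digits iteratively via d_i = x_i mod 17, x_{i+1} = (x_i − d_i)/17. The first 4 digits are (1, 0, 12, 4).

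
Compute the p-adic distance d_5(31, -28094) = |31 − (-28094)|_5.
d_5(31, -28094) = 1/3125

Step 1 — x − y = 31 − (-28094) = 28125. Step 2 — v_5(28125) = 5 (factor: 28125 = (5^5 · 9); the sign does not affect v_p). Step 3 — |x − y|_5 = 5^{-5} = 1/3125.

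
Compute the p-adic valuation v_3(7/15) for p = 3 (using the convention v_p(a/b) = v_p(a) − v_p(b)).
v_3(7/15) = -1

Factor powers of 3 from the numerator and denominator of the reduced fraction: 7 = 3^0 · 7 and 15 = 3^1 · 5. Apply v_p(a/b) = v_p(a) − v_p(b): v_3(7/15) = 0 − 1 = -1.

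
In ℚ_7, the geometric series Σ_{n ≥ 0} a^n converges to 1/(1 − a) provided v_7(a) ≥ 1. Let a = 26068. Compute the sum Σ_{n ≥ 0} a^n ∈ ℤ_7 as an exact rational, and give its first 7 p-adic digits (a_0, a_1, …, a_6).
Σ a^n = 1/(1 − a) = -1/26067;  first 7 digits = (1, 0, 0, 6, 3, 1, 1)

v_7(a) = 3 ≥ 1, so the series converges in ℤ_7 to 1/(1 − a) = 1/(1 − 26068) = -1/26067. Expand this rational in ℤ_7: compute digits iteratively via d_i = x_i mod 7, x_{i+1} = (x_i − d_i)/7. The first 7 digits are (1, 0, 0, 6, 3, 1, 1).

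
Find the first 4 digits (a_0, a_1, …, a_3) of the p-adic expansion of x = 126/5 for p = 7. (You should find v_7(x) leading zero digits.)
(a_0, …, a_3) = (0, 5, 4, 5)

v_7(126/5) = 1, so a_0 = ... = a_0 = 0. Factor out: x = 7^1 · u with u = 18/5 a unit in ℤ_7. Expand u iteratively via a_{v+i} = u_i mod 7, u_{i+1} = (u_i − a_{v+i})/7:
  u_0 = 18/5;  a_1 = 5;  u_1 = (u_0 − 5)/7 = -1/5
  u_1 = -1/5;  a_2 = 4;  u_2 = (u_1 − 4)/7 = -3/5
  u_2 = -3/5;  a_3 = 5;  u_3 = (u_2 − 5)/7 = -4/5
Digits: (0, 5, 4, 5).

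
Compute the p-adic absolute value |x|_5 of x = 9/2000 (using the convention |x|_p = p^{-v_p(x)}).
|9/2000|_5 = 125

Step 1 — compute v_5(x) by factoring powers of 5 out of the numerator and denominator: v_5(9/2000) = -3. Step 2 — apply |x|_p = p^{-v_p(x)} = 5^{3} = 125.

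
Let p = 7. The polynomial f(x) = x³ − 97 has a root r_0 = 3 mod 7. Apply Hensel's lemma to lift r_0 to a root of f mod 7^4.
r_3 = 1942 (mod 2401)

Hensel: r_{i+1} = r_i − f(r_i)/f′(r_i) mod 7^{i+2}, where f′(x) = 3x². Iterate:
  r_0 = 3 (mod 7)
  r_1 = 31 (mod 49)
  r_2 = 227 (mod 343)
  r_3 = 1942 (mod 2401)
Final: r = 1942 with f(r) ≡ 0 mod 7^4.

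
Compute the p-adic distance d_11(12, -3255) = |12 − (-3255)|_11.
d_11(12, -3255) = 1/121

Step 1 — x − y = 12 − (-3255) = 3267. Step 2 — v_11(3267) = 2 (factor: 3267 = (11^2 · 27); the sign does not affect v_p). Step 3 — |x − y|_11 = 11^{-2} = 1/121.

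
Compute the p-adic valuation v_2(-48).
v_2(-48) = 4

v_2(n) is the largest exponent k such that 2^k divides n. Factor out: -48 = -2^4 · 3. (Sign doesn't affect v_p.) So v_2(-48) = 4.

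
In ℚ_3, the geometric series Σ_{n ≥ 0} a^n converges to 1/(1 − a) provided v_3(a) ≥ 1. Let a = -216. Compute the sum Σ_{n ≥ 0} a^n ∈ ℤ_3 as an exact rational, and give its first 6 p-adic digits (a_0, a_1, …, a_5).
Σ a^n = 1/(1 − a) = 1/217;  first 6 digits = (1, 0, 0, 1, 0, 2)

v_3(a) = 3 ≥ 1, so the series converges in ℤ_3 to 1/(1 − a) = 1/(1 − (-216)) = 1/217. Expand this rational in ℤ_3: compute digits iteratively via d_i = x_i mod 3, x_{i+1} = (x_i − d_i)/3. The first 6 digits are (1, 0, 0, 1, 0, 2).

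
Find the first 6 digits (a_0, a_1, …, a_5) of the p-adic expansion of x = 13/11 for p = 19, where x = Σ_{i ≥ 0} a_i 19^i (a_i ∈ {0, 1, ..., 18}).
(a_0, …, a_5) = (15, 1, 12, 8, 3, 5)

v_19(13/11) = 0 (numerator and denominator both coprime to 19), so x ∈ ℤ_19^×. Compute digits iteratively via a_i = x_i mod 19, x_{i+1} = (x_i − a_i)/19, with x_0 = x:
  x_0 = 13/11;  a_0 = 15;  x_1 = (x_0 − 15)/19 = -8/11
  x_1 = -8/11;  a_1 = 1;  x_2 = (x_1 − 1)/19 = -1/11
  x_2 = -1/11;  a_2 = 12;  x_3 = (x_2 − 12)/19 = -7/11
  x_3 = -7/11;  a_3 = 8;  x_4 = (x_3 − 8)/19 = -5/11
  x_4 = -5/11;  a_4 = 3;  x_5 = (x_4 − 3)/19 = -2/11
  x_5 = -2/11;  a_5 = 5;  x_6 = (x_5 − 5)/19 = -3/11
Digits: (15, 1, 12, 8, 3, 5).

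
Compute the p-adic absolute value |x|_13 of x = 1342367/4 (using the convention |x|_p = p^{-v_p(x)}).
|1342367/4|_13 = 1/28561

Step 1 — compute v_13(x) by factoring powers of 13 out of the numerator and denominator: v_13(1342367/4) = 4. Step 2 — apply |x|_p = p^{-v_p(x)} = 13^{-4} = 1/28561.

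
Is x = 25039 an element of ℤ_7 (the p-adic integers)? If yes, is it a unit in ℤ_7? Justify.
x ∈ ℤ_7 but not a unit; v_7(x) = 3 > 0

ℤ_7 = {x ∈ ℚ_7 : v_7(x) ≥ 0} and ℤ_7^× = {x ∈ ℤ_7 : v_7(x) = 0}. Here v_7(25039) = v_7(num) − v_7(den) = 3; compare against these criteria.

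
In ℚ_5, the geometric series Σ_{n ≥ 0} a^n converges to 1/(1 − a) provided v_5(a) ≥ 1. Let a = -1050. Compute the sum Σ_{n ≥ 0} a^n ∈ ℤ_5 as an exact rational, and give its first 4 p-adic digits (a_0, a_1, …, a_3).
Σ a^n = 1/(1 − a) = 1/1051;  first 4 digits = (1, 0, 3, 1)

v_5(a) = 2 ≥ 1, so the series converges in ℤ_5 to 1/(1 − a) = 1/(1 − (-1050)) = 1/1051. Expand this rational in ℤ_5: compute digits iteratively via d_i = x_i mod 5, x_{i+1} = (x_i − d_i)/5. The first 4 digits are (1, 0, 3, 1).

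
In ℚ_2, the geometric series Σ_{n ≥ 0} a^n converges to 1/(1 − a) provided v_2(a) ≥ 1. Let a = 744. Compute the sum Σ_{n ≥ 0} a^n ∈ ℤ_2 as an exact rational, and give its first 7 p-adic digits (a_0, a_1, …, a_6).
Σ a^n = 1/(1 − a) = -1/743;  first 7 digits = (1, 0, 0, 1, 0, 1, 0)

v_2(a) = 3 ≥ 1, so the series converges in ℤ_2 to 1/(1 − a) = 1/(1 − 744) = -1/743. Expand this rational in ℤ_2: compute digits iteratively via d_i = x_i mod 2, x_{i+1} = (x_i − d_i)/2. The first 7 digits are (1, 0, 0, 1, 0, 1, 0).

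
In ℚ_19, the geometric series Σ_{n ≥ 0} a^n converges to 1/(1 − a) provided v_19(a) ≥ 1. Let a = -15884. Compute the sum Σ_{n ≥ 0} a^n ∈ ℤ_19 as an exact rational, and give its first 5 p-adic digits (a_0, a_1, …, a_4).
Σ a^n = 1/(1 − a) = 1/15885;  first 5 digits = (1, 0, 13, 16, 16)

v_19(a) = 2 ≥ 1, so the series converges in ℤ_19 to 1/(1 − a) = 1/(1 − (-15884)) = 1/15885. Expand this rational in ℤ_19: compute digits iteratively via d_i = x_i mod 19, x_{i+1} = (x_i − d_i)/19. The first 5 digits are (1, 0, 13, 16, 16).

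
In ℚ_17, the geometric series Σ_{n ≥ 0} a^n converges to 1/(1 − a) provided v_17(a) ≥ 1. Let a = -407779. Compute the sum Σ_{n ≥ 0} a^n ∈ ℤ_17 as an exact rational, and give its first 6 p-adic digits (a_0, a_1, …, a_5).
Σ a^n = 1/(1 − a) = 1/407780;  first 6 digits = (1, 0, 0, 2, 12, 16)

v_17(a) = 3 ≥ 1, so the series converges in ℤ_17 to 1/(1 − a) = 1/(1 − (-407779)) = 1/407780. Expand this rational in ℤ_17: compute digits iteratively via d_i = x_i mod 17, x_{i+1} = (x_i − d_i)/17. The first 6 digits are (1, 0, 0, 2, 12, 16).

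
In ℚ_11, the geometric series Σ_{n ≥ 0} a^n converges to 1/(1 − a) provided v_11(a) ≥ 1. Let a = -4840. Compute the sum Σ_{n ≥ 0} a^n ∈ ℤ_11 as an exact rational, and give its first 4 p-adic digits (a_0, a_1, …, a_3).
Σ a^n = 1/(1 − a) = 1/4841;  first 4 digits = (1, 0, 4, 7)

v_11(a) = 2 ≥ 1, so the series converges in ℤ_11 to 1/(1 − a) = 1/(1 − (-4840)) = 1/4841. Expand this rational in ℤ_11: compute digits iteratively via d_i = x_i mod 11, x_{i+1} = (x_i − d_i)/11. The first 4 digits are (1, 0, 4, 7).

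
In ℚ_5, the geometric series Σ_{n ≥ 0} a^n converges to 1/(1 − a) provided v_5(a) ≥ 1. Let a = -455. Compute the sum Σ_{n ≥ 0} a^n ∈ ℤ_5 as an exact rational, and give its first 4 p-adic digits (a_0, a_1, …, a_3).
Σ a^n = 1/(1 − a) = 1/456;  first 4 digits = (1, 4, 2, 1)

v_5(a) = 1 ≥ 1, so the series converges in ℤ_5 to 1/(1 − a) = 1/(1 − (-455)) = 1/456. Expand this rational in ℤ_5: compute digits iteratively via d_i = x_i mod 5, x_{i+1} = (x_i − d_i)/5. The first 4 digits are (1, 4, 2, 1).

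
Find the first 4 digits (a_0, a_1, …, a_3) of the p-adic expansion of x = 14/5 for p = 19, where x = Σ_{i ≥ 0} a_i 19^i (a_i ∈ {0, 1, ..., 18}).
(a_0, …, a_3) = (18, 3, 15, 3)

v_19(14/5) = 0 (numerator and denominator both coprime to 19), so x ∈ ℤ_19^×. Compute digits iteratively via a_i = x_i mod 19, x_{i+1} = (x_i − a_i)/19, with x_0 = x:
  x_0 = 14/5;  a_0 = 18;  x_1 = (x_0 − 18)/19 = -4/5
  x_1 = -4/5;  a_1 = 3;  x_2 = (x_1 − 3)/19 = -1/5
  x_2 = -1/5;  a_2 = 15;  x_3 = (x_2 − 15)/19 = -4/5
  x_3 = -4/5;  a_3 = 3;  x_4 = (x_3 − 3)/19 = -1/5
Digits: (18, 3, 15, 3).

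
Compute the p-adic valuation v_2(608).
v_2(608) = 5

v_2(n) is the largest exponent k such that 2^k divides n. Factor out: 608 = 2^5 · 19. (Sign doesn't affect v_p.) So v_2(608) = 5.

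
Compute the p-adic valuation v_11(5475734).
v_11(5475734) = 5

v_11(n) is the largest exponent k such that 11^k divides n. Factor out: 5475734 = 11^5 · 34. (Sign doesn't affect v_p.) So v_11(5475734) = 5.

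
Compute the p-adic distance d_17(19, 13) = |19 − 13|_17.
d_17(19, 13) = 1

Step 1 — x − y = 19 − 13 = 6. Step 2 — v_17(6) = 0 (factor: 6 = (17^0 · 6); the sign does not affect v_p). Step 3 — |x − y|_17 = 17^{0} = 1.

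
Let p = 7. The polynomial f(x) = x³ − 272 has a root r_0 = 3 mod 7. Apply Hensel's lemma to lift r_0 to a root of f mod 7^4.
r_3 = 101 (mod 2401)

Hensel: r_{i+1} = r_i − f(r_i)/f′(r_i) mod 7^{i+2}, where f′(x) = 3x². Iterate:
  r_0 = 3 (mod 7)
  r_1 = 3 (mod 49)
  r_2 = 101 (mod 343)
  r_3 = 101 (mod 2401)
Final: r = 101 with f(r) ≡ 0 mod 7^4.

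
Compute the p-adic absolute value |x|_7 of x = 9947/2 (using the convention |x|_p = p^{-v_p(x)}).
|9947/2|_7 = 1/343

Step 1 — compute v_7(x) by factoring powers of 7 out of the numerator and denominator: v_7(9947/2) = 3. Step 2 — apply |x|_p = p^{-v_p(x)} = 7^{-3} = 1/343.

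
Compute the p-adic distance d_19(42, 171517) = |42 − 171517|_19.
d_19(42, 171517) = 1/6859

Step 1 — x − y = 42 − 171517 = -171475. Step 2 — v_19(-171475) = 3 (factor: -171475 = −(19^3 · 25); the sign does not affect v_p). Step 3 — |x − y|_19 = 19^{-3} = 1/6859.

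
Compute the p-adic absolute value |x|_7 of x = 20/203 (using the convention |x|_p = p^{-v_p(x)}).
|20/203|_7 = 7

Step 1 — compute v_7(x) by factoring powers of 7 out of the numerator and denominator: v_7(20/203) = -1. Step 2 — apply |x|_p = p^{-v_p(x)} = 7^{1} = 7.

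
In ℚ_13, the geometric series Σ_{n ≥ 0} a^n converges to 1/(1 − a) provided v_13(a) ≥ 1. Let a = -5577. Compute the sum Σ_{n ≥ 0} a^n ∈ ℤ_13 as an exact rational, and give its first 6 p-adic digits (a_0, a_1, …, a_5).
Σ a^n = 1/(1 − a) = 1/5578;  first 6 digits = (1, 0, 6, 10, 9, 5)

v_13(a) = 2 ≥ 1, so the series converges in ℤ_13 to 1/(1 − a) = 1/(1 − (-5577)) = 1/5578. Expand this rational in ℤ_13: compute digits iteratively via d_i = x_i mod 13, x_{i+1} = (x_i − d_i)/13. The first 6 digits are (1, 0, 6, 10, 9, 5).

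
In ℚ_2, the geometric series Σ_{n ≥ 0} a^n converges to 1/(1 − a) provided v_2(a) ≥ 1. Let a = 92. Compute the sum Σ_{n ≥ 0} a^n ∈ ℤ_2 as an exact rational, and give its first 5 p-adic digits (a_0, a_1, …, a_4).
Σ a^n = 1/(1 − a) = -1/91;  first 5 digits = (1, 0, 1, 1, 0)

v_2(a) = 2 ≥ 1, so the series converges in ℤ_2 to 1/(1 − a) = 1/(1 − 92) = -1/91. Expand this rational in ℤ_2: compute digits iteratively via d_i = x_i mod 2, x_{i+1} = (x_i − d_i)/2. The first 5 digits are (1, 0, 1, 1, 0).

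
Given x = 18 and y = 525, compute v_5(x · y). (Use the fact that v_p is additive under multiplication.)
v_5(9450) = 2

v_p(x) = 0 (factor: 18 = 5^0 · 18); v_p(y) = 2 (factor: 525 = 5^2 · 21). Additivity: v_p(xy) = v_p(x) + v_p(y) = 0 + 2 = 2. (Direct check: xy = 9450 = 5^2 · (378).)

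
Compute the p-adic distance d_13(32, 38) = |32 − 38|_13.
d_13(32, 38) = 1

Step 1 — x − y = 32 − 38 = -6. Step 2 — v_13(-6) = 0 (factor: -6 = −(13^0 · 6); the sign does not affect v_p). Step 3 — |x − y|_13 = 13^{0} = 1.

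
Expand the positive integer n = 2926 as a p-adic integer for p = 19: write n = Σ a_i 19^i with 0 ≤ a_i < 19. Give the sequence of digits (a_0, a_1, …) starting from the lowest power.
(a_0, a_1, …) = (0, 2, 8)

Repeated division by 19 gives the digits low-to-high: 2926 = 2·19^1 + 8·19^2. Digit sequence: (0, 2, 8).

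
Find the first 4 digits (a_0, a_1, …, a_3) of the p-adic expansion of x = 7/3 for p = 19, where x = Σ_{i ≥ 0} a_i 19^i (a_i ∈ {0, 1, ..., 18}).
(a_0, …, a_3) = (15, 12, 12, 12)

v_19(7/3) = 0 (numerator and denominator both coprime to 19), so x ∈ ℤ_19^×. Compute digits iteratively via a_i = x_i mod 19, x_{i+1} = (x_i − a_i)/19, with x_0 = x:
  x_0 = 7/3;  a_0 = 15;  x_1 = (x_0 − 15)/19 = -2/3
  x_1 = -2/3;  a_1 = 12;  x_2 = (x_1 − 12)/19 = -2/3
  x_2 = -2/3;  a_2 = 12;  x_3 = (x_2 − 12)/19 = -2/3
  x_3 = -2/3;  a_3 = 12;  x_4 = (x_3 − 12)/19 = -2/3
Digits: (15, 12, 12, 12).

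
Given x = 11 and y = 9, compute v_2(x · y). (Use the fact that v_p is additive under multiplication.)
v_2(99) = 0

v_p(x) = 0 (factor: 11 = 2^0 · 11); v_p(y) = 0 (factor: 9 = 2^0 · 9). Additivity: v_p(xy) = v_p(x) + v_p(y) = 0 + 0 = 0. (Direct check: xy = 99 = 2^0 · (99).)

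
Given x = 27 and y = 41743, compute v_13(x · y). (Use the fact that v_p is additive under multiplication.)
v_13(1127061) = 3

v_p(x) = 0 (factor: 27 = 13^0 · 27); v_p(y) = 3 (factor: 41743 = 13^3 · 19). Additivity: v_p(xy) = v_p(x) + v_p(y) = 0 + 3 = 3. (Direct check: xy = 1127061 = 13^3 · (513).)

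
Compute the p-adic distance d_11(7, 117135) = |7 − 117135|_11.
d_11(7, 117135) = 1/14641

Step 1 — x − y = 7 − 117135 = -117128. Step 2 — v_11(-117128) = 4 (factor: -117128 = −(11^4 · 8); the sign does not affect v_p). Step 3 — |x − y|_11 = 11^{-4} = 1/14641.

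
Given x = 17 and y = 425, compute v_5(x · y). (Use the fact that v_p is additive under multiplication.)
v_5(7225) = 2

v_p(x) = 0 (factor: 17 = 5^0 · 17); v_p(y) = 2 (factor: 425 = 5^2 · 17). Additivity: v_p(xy) = v_p(x) + v_p(y) = 0 + 2 = 2. (Direct check: xy = 7225 = 5^2 · (289).)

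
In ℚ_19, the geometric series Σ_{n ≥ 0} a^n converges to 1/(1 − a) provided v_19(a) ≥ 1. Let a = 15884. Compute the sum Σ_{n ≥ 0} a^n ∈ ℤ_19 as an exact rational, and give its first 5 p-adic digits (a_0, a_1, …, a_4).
Σ a^n = 1/(1 − a) = -1/15883;  first 5 digits = (1, 0, 6, 2, 17)

v_19(a) = 2 ≥ 1, so the series converges in ℤ_19 to 1/(1 − a) = 1/(1 − 15884) = -1/15883. Expand this rational in ℤ_19: compute digits iteratively via d_i = x_i mod 19, x_{i+1} = (x_i − d_i)/19. The first 5 digits are (1, 0, 6, 2, 17).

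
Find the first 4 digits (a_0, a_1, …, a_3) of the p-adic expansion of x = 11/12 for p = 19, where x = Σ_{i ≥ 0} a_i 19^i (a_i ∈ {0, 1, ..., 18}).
(a_0, …, a_3) = (12, 1, 11, 1)

v_19(11/12) = 0 (numerator and denominator both coprime to 19), so x ∈ ℤ_19^×. Compute digits iteratively via a_i = x_i mod 19, x_{i+1} = (x_i − a_i)/19, with x_0 = x:
  x_0 = 11/12;  a_0 = 12;  x_1 = (x_0 − 12)/19 = -7/12
  x_1 = -7/12;  a_1 = 1;  x_2 = (x_1 − 1)/19 = -1/12
  x_2 = -1/12;  a_2 = 11;  x_3 = (x_2 − 11)/19 = -7/12
  x_3 = -7/12;  a_3 = 1;  x_4 = (x_3 − 1)/19 = -1/12
Digits: (12, 1, 11, 1).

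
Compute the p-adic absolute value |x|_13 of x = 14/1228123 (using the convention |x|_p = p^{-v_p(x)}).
|14/1228123|_13 = 28561

Step 1 — compute v_13(x) by factoring powers of 13 out of the numerator and denominator: v_13(14/1228123) = -4. Step 2 — apply |x|_p = p^{-v_p(x)} = 13^{4} = 28561.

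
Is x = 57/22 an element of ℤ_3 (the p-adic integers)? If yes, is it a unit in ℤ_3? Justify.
x ∈ ℤ_3 but not a unit; v_3(x) = 1 > 0

ℤ_3 = {x ∈ ℚ_3 : v_3(x) ≥ 0} and ℤ_3^× = {x ∈ ℤ_3 : v_3(x) = 0}. Here v_3(57/22) = v_3(num) − v_3(den) = 1; compare against these criteria.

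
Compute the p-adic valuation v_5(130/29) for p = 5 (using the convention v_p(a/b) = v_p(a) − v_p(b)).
v_5(130/29) = 1

Factor powers of 5 from the numerator and denominator of the reduced fraction: 130 = 5^1 · 26 and 29 = 5^0 · 29. Apply v_p(a/b) = v_p(a) − v_p(b): v_5(130/29) = 1 − 0 = 1.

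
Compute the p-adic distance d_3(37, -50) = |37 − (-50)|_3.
d_3(37, -50) = 1/3

Step 1 — x − y = 37 − (-50) = 87. Step 2 — v_3(87) = 1 (factor: 87 = (3^1 · 29); the sign does not affect v_p). Step 3 — |x − y|_3 = 3^{-1} = 1/3.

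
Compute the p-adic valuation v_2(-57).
v_2(-57) = 0

v_2(n) is the largest exponent k such that 2^k divides n. Factor out: -57 = -2^0 · 57. (Sign doesn't affect v_p.) So v_2(-57) = 0.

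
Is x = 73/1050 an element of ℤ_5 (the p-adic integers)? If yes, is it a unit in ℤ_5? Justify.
x ∉ ℤ_5 (v_5(x) = -2 < 0)

ℤ_5 = {x ∈ ℚ_5 : v_5(x) ≥ 0} and ℤ_5^× = {x ∈ ℤ_5 : v_5(x) = 0}. Here v_5(73/1050) = v_5(num) − v_5(den) = -2; compare against these criteria.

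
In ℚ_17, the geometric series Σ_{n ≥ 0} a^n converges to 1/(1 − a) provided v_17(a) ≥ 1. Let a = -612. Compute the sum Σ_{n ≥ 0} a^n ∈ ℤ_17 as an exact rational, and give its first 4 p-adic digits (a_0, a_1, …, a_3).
Σ a^n = 1/(1 − a) = 1/613;  first 4 digits = (1, 15, 1, 0)

v_17(a) = 1 ≥ 1, so the series converges in ℤ_17 to 1/(1 − a) = 1/(1 − (-612)) = 1/613. Expand this rational in ℤ_17: compute digits iteratively via d_i = x_i mod 17, x_{i+1} = (x_i − d_i)/17. The first 4 digits are (1, 15, 1, 0).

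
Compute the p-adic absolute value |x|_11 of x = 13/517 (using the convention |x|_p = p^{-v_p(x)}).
|13/517|_11 = 11

Step 1 — compute v_11(x) by factoring powers of 11 out of the numerator and denominator: v_11(13/517) = -1. Step 2 — apply |x|_p = p^{-v_p(x)} = 11^{1} = 11.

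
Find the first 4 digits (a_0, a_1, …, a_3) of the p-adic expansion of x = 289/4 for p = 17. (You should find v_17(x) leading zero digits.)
(a_0, …, a_3) = (0, 0, 13, 12)

v_17(289/4) = 2, so a_0 = ... = a_1 = 0. Factor out: x = 17^2 · u with u = 1/4 a unit in ℤ_17. Expand u iteratively via a_{v+i} = u_i mod 17, u_{i+1} = (u_i − a_{v+i})/17:
  u_0 = 1/4;  a_2 = 13;  u_1 = (u_0 − 13)/17 = -3/4
  u_1 = -3/4;  a_3 = 12;  u_2 = (u_1 − 12)/17 = -3/4
Digits: (0, 0, 13, 12).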